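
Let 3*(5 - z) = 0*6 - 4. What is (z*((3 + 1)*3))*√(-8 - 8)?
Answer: 304*I ≈ 304.0*I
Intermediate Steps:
z = 19/3 (z = 5 - (0*6 - 4)/3 = 5 - (0 - 4)/3 = 5 - ⅓*(-4) = 5 + 4/3 = 19/3 ≈ 6.3333)
(z*((3 + 1)*3))*√(-8 - 8) = (19*((3 + 1)*3)/3)*√(-8 - 8) = (19*(4*3)/3)*√(-16) = ((19/3)*12)*(4*I) = 76*(4*I) = 304*I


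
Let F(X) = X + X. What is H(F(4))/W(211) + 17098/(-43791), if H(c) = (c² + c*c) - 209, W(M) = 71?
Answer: -4761029/3109161 ≈ -1.5313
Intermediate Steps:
F(X) = 2*X
H(c) = -209 + 2*c² (H(c) = (c² + c²) - 209 = 2*c² - 209 = -209 + 2*c²)
H(F(4))/W(211) + 17098/(-43791) = (-209 + 2*(2*4)²)/71 + 17098/(-43791) = (-209 + 2*8²)*(1/71) + 17098*(-1/43791) = (-209 + 2*64)*(1/71) - 17098/43791 = (-209 + 128)*(1/71) - 17098/43791 = -81*1/71 - 17098/43791 = -81/71 - 17098/43791 = -4761029/3109161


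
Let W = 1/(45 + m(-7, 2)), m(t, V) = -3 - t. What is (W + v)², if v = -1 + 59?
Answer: 8082649/2401 ≈ 3366.4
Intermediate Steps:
v = 58
W = 1/49 (W = 1/(45 + (-3 - 1*(-7))) = 1/(45 + (-3 + 7)) = 1/(45 + 4) = 1/49 ≈ 0.020408)
(W + v)² = (1/49 + 58)² = (2843/49)² = 8082649/2401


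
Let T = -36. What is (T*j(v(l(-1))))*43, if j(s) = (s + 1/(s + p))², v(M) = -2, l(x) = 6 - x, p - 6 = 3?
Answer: -261612/49 ≈ -5339.0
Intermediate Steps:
p = 9 (p = 6 + 3 = 9)
j(s) = (s + 1/(9 + s))² (j(s) = (s + 1/(s + 9))² = (s + 1/(9 + s))²)
(T*j(v(l(-1))))*43 = -36*(1 + (-2)² + 9*(-2))²/(9 - 2)²*43 = -36*(1 + 4 - 18)²/7²*43 = -36*(-13)²/49*43 = -36*169/49*43 = -6084/49*43 = -261612/49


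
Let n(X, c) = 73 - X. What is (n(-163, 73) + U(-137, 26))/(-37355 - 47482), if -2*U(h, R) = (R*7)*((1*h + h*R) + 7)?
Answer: -336208/84837 ≈ -3.9630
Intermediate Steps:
U(h, R) = -7*R*(7 + h + R*h)/2 (U(h, R) = -R*7*((1*h + h*R) + 7)/2 = -7*R*((h + R*h) + 7)/2 = -7*R*(7 + h + R*h)/2)
(n(-163, 73) + U(-137, 26))/(-37355 - 47482) = ((73 - 1*(-163)) - 7/2*26*(7 - 137 + 26*(-137)))/(-37355 - 47482) = ((73 + 163) - 7/2*26*(7 - 137 - 3562))/(-84837) = (236 - 7/2*26*(-3692))*(-1/84837) = (236 + 335972)*(-1/84837) = 336208*(-1/84837) = -336208/84837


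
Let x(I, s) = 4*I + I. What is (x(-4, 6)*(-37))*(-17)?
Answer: -12580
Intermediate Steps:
x(I, s) = 5*I
(x(-4, 6)*(-37))*(-17) = ((5*(-4))*(-37))*(-17) = -20*(-37)*(-17) = 740*(-17) = -12580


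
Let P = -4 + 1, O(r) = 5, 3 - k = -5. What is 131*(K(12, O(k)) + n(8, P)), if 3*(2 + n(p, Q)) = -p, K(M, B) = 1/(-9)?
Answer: -5633/9 ≈ -625.89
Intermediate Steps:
k = 8 (k = 3 - 1*(-5) = 3 + 5 = 8)
K(M, B) = -1/9
P = -3
n(p, Q) = -2 - p/3 (n(p, Q) = -2 + (-p)/3 = -2 - p/3)
131*(K(12, O(k)) + n(8, P)) = 131*(-1/9 + (-2 - 1/3*8)) = 131*(-1/9 + (-2 - 8/3)) = 131*(-1/9 - 14/3) = 131*(-43/9) = -5633/9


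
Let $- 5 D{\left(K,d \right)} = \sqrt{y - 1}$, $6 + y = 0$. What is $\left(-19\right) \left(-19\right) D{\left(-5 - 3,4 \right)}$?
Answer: $- \frac{361 i \sqrt{7}}{5} \approx - 191.02 i$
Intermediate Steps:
$y = -6$ ($y = -6 + 0 = -6$)
$D{\left(K,d \right)} = - \frac{i \sqrt{7}}{5}$ ($D{\left(K,d \right)} = - \frac{\sqrt{-6 - 1}}{5} = - \frac{\sqrt{-7}}{5} = - \frac{i \sqrt{7}}{5}$)
$\left(-19\right) \left(-19\right) D{\left(-5 - 3,4 \right)} = \left(-19\right) \left(-19\right) \left(- \frac{i \sqrt{7}}{5}\right) = 361 \left(- \frac{i \sqrt{7}}{5}\right) = - \frac{361 i \sqrt{7}}{5}$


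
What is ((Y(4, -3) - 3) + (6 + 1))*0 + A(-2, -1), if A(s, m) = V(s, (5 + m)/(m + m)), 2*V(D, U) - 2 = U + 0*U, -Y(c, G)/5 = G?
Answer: 0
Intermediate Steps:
Y(c, G) = -5*G
V(D, U) = 1 + U/2 (V(D, U) = 1 + (U + 0*U)/2 = 1 + (U + 0)/2 = 1 + U/2)
A(s, m) = 1 + (5 + m)/(4*m) (A(s, m) = 1 + ((5 + m)/(m + m))/2 = 1 + ((5 + m)/((2*m)))/2 = 1 + ((5 + m)*(1/(2*m)))/2 = 1 + ((5 + m)/(2*m))/2 = 1 + (5 + m)/(4*m))
((Y(4, -3) - 3) + (6 + 1))*0 + A(-2, -1) = ((-5*(-3) - 3) + (6 + 1))*0 + (5/4)*(1 - 1)/(-1) = ((15 - 3) + 7)*0 + (5/4)*(-1)*0 = (12 + 7)*0 + 0 = 19*0 + 0 = 0 + 0 = 0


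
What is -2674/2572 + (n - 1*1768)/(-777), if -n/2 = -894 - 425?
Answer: -719223/333074 ≈ -2.1593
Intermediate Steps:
n = 2638 (n = -2*(-894 - 425) = -2*(-1319) = 2638)
-2674/2572 + (n - 1*1768)/(-777) = -2674/2572 + (2638 - 1*1768)/(-777) = -2674*1/2572 + (2638 - 1768)*(-1/777) = -1337/1286 + 870*(-1/777) = -1337/1286 - 290/259 = -719223/333074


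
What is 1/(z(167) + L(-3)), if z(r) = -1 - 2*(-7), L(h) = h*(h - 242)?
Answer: 1/748 ≈ 0.0013369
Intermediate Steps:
L(h) = h*(-242 + h)
z(r) = 13 (z(r) = -1 + 14 = 13)
1/(z(167) + L(-3)) = 1/(13 - 3*(-242 - 3)) = 1/(13 - 3*(-245)) = 1/(13 + 735) = 1/748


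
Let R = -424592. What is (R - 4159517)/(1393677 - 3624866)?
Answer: 4584109/2231189 ≈ 2.0546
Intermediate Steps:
(R - 4159517)/(1393677 - 3624866) = (-424592 - 4159517)/(1393677 - 3624866) = -4584109/(-2231189) = -4584109*(-1/2231189) = 4584109/2231189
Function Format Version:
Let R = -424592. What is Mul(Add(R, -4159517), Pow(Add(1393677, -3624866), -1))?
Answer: Rational(4584109, 2231189) ≈ 2.0546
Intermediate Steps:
Mul(Add(R, -4159517), Pow(Add(1393677, -3624866), -1)) = Mul(Add(-424592, -4159517), Pow(Add(1393677, -3624866), -1)) = Mul(-4584109, Pow(-2231189, -1)) = Mul(-4584109, Rational(-1, 2231189)) = Rational(4584109, 2231189)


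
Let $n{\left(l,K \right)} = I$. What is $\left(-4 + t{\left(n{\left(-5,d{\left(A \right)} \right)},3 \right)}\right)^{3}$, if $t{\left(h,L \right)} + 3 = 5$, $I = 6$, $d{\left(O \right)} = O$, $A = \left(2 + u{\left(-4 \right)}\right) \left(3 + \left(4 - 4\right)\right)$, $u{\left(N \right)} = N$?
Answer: $-8$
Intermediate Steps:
$A = -6$ ($A = \left(2 - 4\right) \left(3 + \left(4 - 4\right)\right) = - 2 \left(3 + 0\right) = \left(-2\right) 3 = -6$)
$n{\left(l,K \right)} = 6$
$t{\left(h,L \right)} = 2$ ($t{\left(h,L \right)} = -3 + 5 = 2$)
$\left(-4 + t{\left(n{\left(-5,d{\left(A \right)} \right)},3 \right)}\right)^{3} = \left(-4 + 2\right)^{3} = \left(-2\right)^{3} = -8$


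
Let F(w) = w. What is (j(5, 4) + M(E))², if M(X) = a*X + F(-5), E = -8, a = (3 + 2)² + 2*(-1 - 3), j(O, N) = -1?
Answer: 20164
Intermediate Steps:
a = 17 (a = 5² + 2*(-4) = 25 - 8 = 17)
M(X) = -5 + 17*X (M(X) = 17*X - 5 = -5 + 17*X)
(j(5, 4) + M(E))² = (-1 + (-5 + 17*(-8)))² = (-1 + (-5 - 136))² = (-1 - 141)² = (-142)² = 20164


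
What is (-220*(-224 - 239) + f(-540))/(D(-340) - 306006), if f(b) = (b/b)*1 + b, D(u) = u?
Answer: -101321/306346 ≈ -0.33074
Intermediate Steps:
f(b) = 1 + b (f(b) = 1*1 + b = 1 + b)
(-220*(-224 - 239) + f(-540))/(D(-340) - 306006) = (-220*(-224 - 239) + (1 - 540))/(-340 - 306006) = (-220*(-463) - 539)/(-306346) = (101860 - 539)*(-1/306346) = 101321*(-1/306346) = -101321/306346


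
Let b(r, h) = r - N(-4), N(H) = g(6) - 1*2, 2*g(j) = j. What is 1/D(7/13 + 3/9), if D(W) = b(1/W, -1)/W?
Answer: 1156/195 ≈ 5.9282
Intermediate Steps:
g(j) = j/2
N(H) = 1 (N(H) = (½)*6 - 1*2 = 3 - 2 = 1)
b(r, h) = -1 + r (b(r, h) = r - 1*1 = r - 1 = -1 + r)
D(W) = (-1 + 1/W)/W
1/D(7/13 + 3/9) = 1/((1 - (7/13 + 3/9))/(7/13 + 3/9)²) = 1/((1 - (7*(1/13) + 3*(⅑)))/(7*(1/13) + 3*(⅑))²) = 1/((1 - (7/13 + ⅓))/(7/13 + ⅓)²) = 1/((1 - 1*34/39)/(34/39)²) = 1/(1521*(1 - 34/39)/1156) = 1/((1521/1156)*(5/39)) = 1/(195/1156) = 1156/195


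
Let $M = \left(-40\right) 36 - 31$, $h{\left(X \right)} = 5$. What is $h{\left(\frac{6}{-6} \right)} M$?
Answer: $-7355$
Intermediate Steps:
$M = -1471$ ($M = -1440 - 31 = -1471$)
$h{\left(\frac{6}{-6} \right)} M = 5 \left(-1471\right) = -7355$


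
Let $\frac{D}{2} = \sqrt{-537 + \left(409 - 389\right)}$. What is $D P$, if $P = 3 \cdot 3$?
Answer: $18 i \sqrt{517} \approx 409.28 i$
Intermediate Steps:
$P = 9$
$D = 2 i \sqrt{517}$ ($D = 2 \sqrt{-537 + \left(409 - 389\right)} = 2 \sqrt{-537 + 20} = 2 \sqrt{-517} = 2 i \sqrt{517} \approx 45.475 i$)
$D P = 2 i \sqrt{517} \cdot 9 = 18 i \sqrt{517}$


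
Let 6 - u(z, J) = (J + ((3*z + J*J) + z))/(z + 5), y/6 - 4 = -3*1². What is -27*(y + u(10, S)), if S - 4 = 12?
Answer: 1188/5 ≈ 237.60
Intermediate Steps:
S = 16 (S = 4 + 12 = 16)
y = 6 (y = 24 + 6*(-3*1²) = 24 + 6*(-3*1) = 24 + 6*(-3) = 24 - 18 = 6)
u(z, J) = 6 - (J + J² + 4*z)/(5 + z) (u(z, J) = 6 - (J + ((3*z + J*J) + z))/(z + 5) = 6 - (J + ((3*z + J²) + z))/(5 + z) = 6 - (J + ((J² + 3*z) + z))/(5 + z) = 6 - (J + (J² + 4*z))/(5 + z) = 6 - (J + J² + 4*z)/(5 + z))
-27*(y + u(10, S)) = -27*(6 + (30 - 1*16 - 1*16² + 2*10)/(5 + 10)) = -27*(6 + (30 - 16 - 1*256 + 20)/15) = -27*(6 + (30 - 16 - 256 + 20)/15) = -27*(6 + (1/15)*(-222)) = -27*(6 - 74/5) = -27*(-44/5) = 1188/5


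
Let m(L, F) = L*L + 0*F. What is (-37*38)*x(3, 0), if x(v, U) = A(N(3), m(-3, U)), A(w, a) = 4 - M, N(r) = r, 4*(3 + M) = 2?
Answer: -9139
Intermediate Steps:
M = -5/2 (M = -3 + (1/4)*2 = -3 + 1/2 = -5/2 ≈ -2.5000)
m(L, F) = L**2 (m(L, F) = L**2 + 0 = L**2)
A(w, a) = 13/2 (A(w, a) = 4 - 1*(-5/2) = 4 + 5/2 = 13/2)
x(v, U) = 13/2
(-37*38)*x(3, 0) = -37*38*(13/2) = -1406*13/2 = -9139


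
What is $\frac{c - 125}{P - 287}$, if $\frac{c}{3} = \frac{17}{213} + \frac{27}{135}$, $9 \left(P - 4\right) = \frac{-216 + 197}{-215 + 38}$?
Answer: $\frac{70214661}{160034000} \approx 0.43875$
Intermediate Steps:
$P = \frac{6391}{1593}$ ($P = 4 + \frac{\left(-216 + 197\right) \frac{1}{-215 + 38}}{9} = 4 + \frac{\left(-19\right) \frac{1}{-177}}{9} = 4 + \frac{\left(-19\right) \left(- \frac{1}{177}\right)}{9} = 4 + \frac{1}{9} \cdot \frac{19}{177} = 4 + \frac{19}{1593} = \frac{6391}{1593} \approx 4.0119$)
$c = \frac{298}{355}$ ($c = 3 \left(\frac{17}{213} + \frac{27}{135}\right) = 3 \left(17 \cdot \frac{1}{213} + 27 \cdot \frac{1}{135}\right) = 3 \left(\frac{17}{213} + \frac{1}{5}\right) = 3 \cdot \frac{298}{1065} = \frac{298}{355} \approx 0.83944$)
$\frac{c - 125}{P - 287} = \frac{\frac{298}{355} - 125}{\frac{6391}{1593} - 287} = - \frac{44077}{355 \left(- \frac{450800}{1593}\right)} = \left(- \frac{44077}{355}\right) \left(- \frac{1593}{450800}\right) = \frac{70214661}{160034000}$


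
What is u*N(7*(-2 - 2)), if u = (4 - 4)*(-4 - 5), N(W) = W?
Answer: 0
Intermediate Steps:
u = 0 (u = 0*(-9) = 0)
u*N(7*(-2 - 2)) = 0*(7*(-2 - 2)) = 0*(7*(-4)) = 0*(-28) = 0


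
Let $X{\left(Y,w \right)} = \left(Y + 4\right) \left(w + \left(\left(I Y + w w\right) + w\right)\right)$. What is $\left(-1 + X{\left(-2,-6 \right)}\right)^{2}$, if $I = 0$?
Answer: $2209$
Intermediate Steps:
$X{\left(Y,w \right)} = \left(4 + Y\right) \left(w^{2} + 2 w\right)$ ($X{\left(Y,w \right)} = \left(Y + 4\right) \left(w + \left(\left(0 Y + w w\right) + w\right)\right) = \left(4 + Y\right) \left(w + \left(\left(0 + w^{2}\right) + w\right)\right) = \left(4 + Y\right) \left(w + \left(w^{2} + w\right)\right) = \left(4 + Y\right) \left(w + \left(w + w^{2}\right)\right) = \left(4 + Y\right) \left(w^{2} + 2 w\right)$)
$\left(-1 + X{\left(-2,-6 \right)}\right)^{2} = \left(-1 - 6 \left(8 + 2 \left(-2\right) + 4 \left(-6\right) - -12\right)\right)^{2} = \left(-1 - 6 \left(8 - 4 - 24 + 12\right)\right)^{2} = \left(-1 - -48\right)^{2} = \left(-1 + 48\right)^{2} = 47^{2} = 2209$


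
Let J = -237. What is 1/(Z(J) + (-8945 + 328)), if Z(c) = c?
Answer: -1/8854 ≈ -0.00011294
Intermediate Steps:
1/(Z(J) + (-8945 + 328)) = 1/(-237 + (-8945 + 328)) = 1/(-237 - 8617) = 1/(-8854) = -1/8854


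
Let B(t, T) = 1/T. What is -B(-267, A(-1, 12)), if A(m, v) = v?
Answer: -1/12 ≈ -0.083333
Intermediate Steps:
-B(-267, A(-1, 12)) = -1/12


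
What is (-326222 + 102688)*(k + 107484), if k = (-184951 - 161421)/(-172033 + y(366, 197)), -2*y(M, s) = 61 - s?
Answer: -4131764998854688/171965 ≈ -2.4027e+10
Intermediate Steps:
y(M, s) = -61/2 + s/2 (y(M, s) = -(61 - s)/2 = -61/2 + s/2)
k = 346372/171965 (k = (-184951 - 161421)/(-172033 + (-61/2 + (½)*197)) = -346372/(-172033 + (-61/2 + 197/2)) = -346372/(-172033 + 68) = -346372/(-171965) = -346372*(-1/171965) = 346372/171965 ≈ 2.0142)
(-326222 + 102688)*(k + 107484) = (-326222 + 102688)*(346372/171965 + 107484) = -223534*18483832432/171965 = -4131764998854688/171965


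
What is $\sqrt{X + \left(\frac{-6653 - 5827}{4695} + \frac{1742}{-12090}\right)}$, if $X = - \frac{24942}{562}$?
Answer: $\frac{i \sqrt{78921061493932770}}{40898145} \approx 6.869 i$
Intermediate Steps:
$X = - \frac{12471}{281}$ ($X = \left(-24942\right) \frac{1}{562} = - \frac{12471}{281} \approx -44.381$)
$\sqrt{X + \left(\frac{-6653 - 5827}{4695} + \frac{1742}{-12090}\right)} = \sqrt{- \frac{12471}{281} + \left(\frac{-6653 - 5827}{4695} + \frac{1742}{-12090}\right)} = \sqrt{- \frac{12471}{281} + \left(\left(-12480\right) \frac{1}{4695} + 1742 \left(- \frac{1}{12090}\right)\right)} = \sqrt{- \frac{12471}{281} - \frac{407851}{145545}} = \sqrt{- \frac{1929697826}{40898145}} = \frac{i \sqrt{78921061493932770}}{40898145}$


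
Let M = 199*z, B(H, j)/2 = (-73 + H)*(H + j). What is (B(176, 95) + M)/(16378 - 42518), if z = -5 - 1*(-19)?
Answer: -14653/6535 ≈ -2.2422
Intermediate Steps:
z = 14 (z = -5 + 19 = 14)
B(H, j) = 2*(-73 + H)*(H + j) (B(H, j) = 2*((-73 + H)*(H + j)) = 2*(-73 + H)*(H + j))
M = 2786 (M = 199*14 = 2786)
(B(176, 95) + M)/(16378 - 42518) = ((-146*176 - 146*95 + 2*176² + 2*176*95) + 2786)/(16378 - 42518) = ((-25696 - 13870 + 2*30976 + 33440) + 2786)/(-26140) = ((-25696 - 13870 + 61952 + 33440) + 2786)*(-1/26140) = (55826 + 2786)*(-1/26140) = 58612*(-1/26140) = -14653/6535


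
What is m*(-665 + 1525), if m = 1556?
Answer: 1338160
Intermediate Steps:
m*(-665 + 1525) = 1556*(-665 + 1525) = 1556*860 = 1338160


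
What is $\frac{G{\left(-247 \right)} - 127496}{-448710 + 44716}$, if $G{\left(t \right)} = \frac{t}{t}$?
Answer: $\frac{127495}{403994} \approx 0.31559$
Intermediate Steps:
$G{\left(t \right)} = 1$
$\frac{G{\left(-247 \right)} - 127496}{-448710 + 44716} = \frac{1 - 127496}{-448710 + 44716} = - \frac{127495}{-403994} = \left(-127495\right) \left(- \frac{1}{403994}\right) = \frac{127495}{403994}$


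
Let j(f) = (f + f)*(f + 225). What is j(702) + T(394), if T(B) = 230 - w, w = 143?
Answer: 1301595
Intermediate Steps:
j(f) = 2*f*(225 + f) (j(f) = (2*f)*(225 + f) = 2*f*(225 + f))
T(B) = 87 (T(B) = 230 - 1*143 = 230 - 143 = 87)
j(702) + T(394) = 2*702*(225 + 702) + 87 = 2*702*927 + 87 = 1301508 + 87 = 1301595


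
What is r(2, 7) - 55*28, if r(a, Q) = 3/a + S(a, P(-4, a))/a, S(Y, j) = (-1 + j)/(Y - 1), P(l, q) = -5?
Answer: -3083/2 ≈ -1541.5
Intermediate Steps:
S(Y, j) = (-1 + j)/(-1 + Y)
r(a, Q) = 3/a - 6/(a*(-1 + a)) (r(a, Q) = 3/a + ((-1 - 5)/(-1 + a))/a = 3/a + (-6/(-1 + a))/a = 3/a - 6/(a*(-1 + a)))
r(2, 7) - 55*28 = 3*(-3 + 2)/(2*(-1 + 2)) - 55*28 = 3*(½)*(-1)/1 - 1540 = 3*(½)*1*(-1) - 1540 = -3/2 - 1540 = -3083/2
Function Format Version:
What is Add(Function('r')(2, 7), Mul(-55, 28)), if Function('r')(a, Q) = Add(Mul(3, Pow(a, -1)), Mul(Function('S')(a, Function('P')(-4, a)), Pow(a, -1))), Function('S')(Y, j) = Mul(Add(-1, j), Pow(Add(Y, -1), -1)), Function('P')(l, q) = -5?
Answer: Rational(-3083, 2) ≈ -1541.5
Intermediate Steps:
Function('S')(Y, j) = Mul(Pow(Add(-1, Y), -1), Add(-1, j)) (Function('S')(Y, j) = Mul(Add(-1, j), Pow(Add(-1, Y), -1)) = Mul(Pow(Add(-1, Y), -1), Add(-1, j)))
Function('r')(a, Q) = Add(Mul(3, Pow(a, -1)), Mul(-6, Pow(a, -1), Pow(Add(-1, a), -1))) (Function('r')(a, Q) = Add(Mul(3, Pow(a, -1)), Mul(Mul(Pow(Add(-1, a), -1), Add(-1, -5)), Pow(a, -1))) = Add(Mul(3, Pow(a, -1)), Mul(Mul(Pow(Add(-1, a), -1), -6), Pow(a, -1))) = Add(Mul(3, Pow(a, -1)), Mul(Mul(-6, Pow(Add(-1, a), -1)), Pow(a, -1))) = Add(Mul(3, Pow(a, -1)), Mul(-6, Pow(a, -1), Pow(Add(-1, a), -1))))
Add(Function('r')(2, 7), Mul(-55, 28)) = Add(Mul(3, Pow(2, -1), Pow(Add(-1, 2), -1), Add(-3, 2)), Mul(-55, 28)) = Add(Mul(3, Rational(1, 2), Pow(1, -1), -1), -1540) = Add(Mul(3, Rational(1, 2), 1, -1), -1540) = Add(Rational(-3, 2), -1540) = Rational(-3083, 2)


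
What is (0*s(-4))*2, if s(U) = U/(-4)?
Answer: 0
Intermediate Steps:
s(U) = -U/4 (s(U) = U*(-¼) = -U/4)
(0*s(-4))*2 = (0*(-¼*(-4)))*2 = (0*1)*2 = 0*2 = 0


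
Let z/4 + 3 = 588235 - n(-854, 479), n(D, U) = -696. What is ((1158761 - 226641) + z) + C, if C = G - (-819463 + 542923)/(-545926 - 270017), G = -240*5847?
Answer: 512562245332/271981 ≈ 1.8846e+6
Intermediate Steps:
G = -1403280
z = 2355712 (z = -12 + 4*(588235 - 1*(-696)) = -12 + 4*(588235 + 696) = -12 + 4*588931 = -12 + 2355724 = 2355712)
C = -381665589860/271981 (C = -1403280 - (-819463 + 542923)/(-545926 - 270017) = -1403280 - (-276540)/(-815943) = -1403280 - (-276540)*(-1)/815943 = -1403280 - 1*92180/271981 = -1403280 - 92180/271981 = -381665589860/271981 ≈ -1.4033e+6)
((1158761 - 226641) + z) + C = ((1158761 - 226641) + 2355712) - 381665589860/271981 = (932120 + 2355712) - 381665589860/271981 = 3287832 - 381665589860/271981 = 512562245332/271981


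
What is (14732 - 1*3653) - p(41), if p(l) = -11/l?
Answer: 454250/41 ≈ 11079.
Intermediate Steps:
(14732 - 1*3653) - p(41) = (14732 - 1*3653) - (-11)/41 = (14732 - 3653) - (-11)/41 = 11079 - 1*(-11/41) = 11079 + 11/41 = 454250/41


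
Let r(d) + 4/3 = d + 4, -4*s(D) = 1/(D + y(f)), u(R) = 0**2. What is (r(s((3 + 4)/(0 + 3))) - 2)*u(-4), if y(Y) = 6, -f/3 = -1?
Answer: 0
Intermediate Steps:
f = 3 (f = -3*(-1) = 3)
u(R) = 0
s(D) = -1/(4*(6 + D)) (s(D) = -1/(4*(D + 6)) = -1/(4*(6 + D)))
r(d) = 8/3 + d (r(d) = -4/3 + (d + 4) = -4/3 + (4 + d) = 8/3 + d)
(r(s((3 + 4)/(0 + 3))) - 2)*u(-4) = ((8/3 - 1/(24 + 4*((3 + 4)/(0 + 3)))) - 2)*0 = ((8/3 - 1/(24 + 4*(7/3))) - 2)*0 = ((8/3 - 1/(24 + 28/3)) - 2)*0 = ((8/3 - 1/100/3) - 2)*0 = ((8/3 - 1*3/100) - 2)*0 = ((8/3 - 3/100) - 2)*0 = (791/300 - 2)*0 = (191/300)*0 = 0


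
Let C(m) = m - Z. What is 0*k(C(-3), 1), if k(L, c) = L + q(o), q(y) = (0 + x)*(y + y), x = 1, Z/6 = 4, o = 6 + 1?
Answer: 0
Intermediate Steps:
o = 7
Z = 24 (Z = 6*4 = 24)
q(y) = 2*y (q(y) = (0 + 1)*(y + y) = 1*(2*y) = 2*y)
C(m) = -24 + m (C(m) = m - 1*24 = m - 24 = -24 + m)
k(L, c) = 14 + L (k(L, c) = L + 2*7 = L + 14 = 14 + L)
0*k(C(-3), 1) = 0*(14 + (-24 - 3)) = 0*(14 - 27) = 0*(-13) = 0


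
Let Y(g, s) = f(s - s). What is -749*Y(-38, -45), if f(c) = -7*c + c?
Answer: 0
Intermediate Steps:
f(c) = -6*c
Y(g, s) = 0 (Y(g, s) = -6*(s - s) = -6*0 = 0)
-749*Y(-38, -45) = -749*0 = 0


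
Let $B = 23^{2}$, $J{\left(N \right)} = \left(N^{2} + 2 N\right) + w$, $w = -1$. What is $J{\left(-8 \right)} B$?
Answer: $24863$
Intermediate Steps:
$J{\left(N \right)} = -1 + N^{2} + 2 N$ ($J{\left(N \right)} = \left(N^{2} + 2 N\right) - 1 = -1 + N^{2} + 2 N$)
$B = 529$
$J{\left(-8 \right)} B = \left(-1 + \left(-8\right)^{2} + 2 \left(-8\right)\right) 529 = \left(-1 + 64 - 16\right) 529 = 47 \cdot 529 = 24863$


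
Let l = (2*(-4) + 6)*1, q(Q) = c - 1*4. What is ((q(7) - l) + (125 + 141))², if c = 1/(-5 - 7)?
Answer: 10029889/144 ≈ 69652.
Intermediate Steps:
c = -1/12 (c = 1/(-12) = -1/12 ≈ -0.083333)
q(Q) = -49/12 (q(Q) = -1/12 - 1*4 = -1/12 - 4 = -49/12)
l = -2 (l = (-8 + 6)*1 = -2*1 = -2)
((q(7) - l) + (125 + 141))² = ((-49/12 - 1*(-2)) + (125 + 141))² = ((-49/12 + 2) + 266)² = (-25/12 + 266)² = (3167/12)² = 10029889/144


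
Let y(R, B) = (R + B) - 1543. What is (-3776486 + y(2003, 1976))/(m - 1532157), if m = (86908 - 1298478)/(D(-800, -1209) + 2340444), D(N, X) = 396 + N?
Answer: 671591480/272647139 ≈ 2.4632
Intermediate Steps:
y(R, B) = -1543 + B + R (y(R, B) = (B + R) - 1543 = -1543 + B + R)
m = -121157/234004 (m = (86908 - 1298478)/((396 - 800) + 2340444) = -1211570/(-404 + 2340444) = -1211570/2340040 = -1211570*1/2340040 = -121157/234004 ≈ -0.51776)
(-3776486 + y(2003, 1976))/(m - 1532157) = (-3776486 + (-1543 + 1976 + 2003))/(-121157/234004 - 1532157) = (-3776486 + 2436)/(-358530987785/234004) = -3774050*(-234004/358530987785) = 671591480/272647139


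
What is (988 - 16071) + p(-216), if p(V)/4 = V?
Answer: -15947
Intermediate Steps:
p(V) = 4*V
(988 - 16071) + p(-216) = (988 - 16071) + 4*(-216) = -15083 - 864 = -15947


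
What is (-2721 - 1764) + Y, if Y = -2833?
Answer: -7318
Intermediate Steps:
(-2721 - 1764) + Y = (-2721 - 1764) - 2833 = -4485 - 2833 = -7318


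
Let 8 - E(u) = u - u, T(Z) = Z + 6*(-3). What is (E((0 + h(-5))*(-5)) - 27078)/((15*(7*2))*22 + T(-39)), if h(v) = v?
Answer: -27070/4563 ≈ -5.9325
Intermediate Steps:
T(Z) = -18 + Z (T(Z) = Z - 18 = -18 + Z)
E(u) = 8 (E(u) = 8 - (u - u) = 8 - 1*0 = 8 + 0 = 8)
(E((0 + h(-5))*(-5)) - 27078)/((15*(7*2))*22 + T(-39)) = (8 - 27078)/((15*(7*2))*22 + (-18 - 39)) = -27070/((15*14)*22 - 57) = -27070/(210*22 - 57) = -27070/(4620 - 57) = -27070/4563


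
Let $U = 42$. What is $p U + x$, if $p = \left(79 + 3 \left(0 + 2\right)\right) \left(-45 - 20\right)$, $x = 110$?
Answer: $-231940$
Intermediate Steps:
$p = -5525$ ($p = \left(79 + 3 \cdot 2\right) \left(-65\right) = \left(79 + 6\right) \left(-65\right) = 85 \left(-65\right) = -5525$)
$p U + x = \left(-5525\right) 42 + 110 = -232050 + 110 = -231940$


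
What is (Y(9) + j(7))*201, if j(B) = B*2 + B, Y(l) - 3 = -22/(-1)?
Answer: 9246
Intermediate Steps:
Y(l) = 25 (Y(l) = 3 - 22/(-1) = 3 - 22*(-1) = 3 + 22 = 25)
j(B) = 3*B (j(B) = 2*B + B = 3*B)
(Y(9) + j(7))*201 = (25 + 3*7)*201 = (25 + 21)*201 = 46*201 = 9246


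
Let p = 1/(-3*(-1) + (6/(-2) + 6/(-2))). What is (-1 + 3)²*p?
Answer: -4/3 ≈ -1.3333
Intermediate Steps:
p = -⅓ (p = 1/(3 + (6*(-½) + 6*(-½))) = 1/(3 + (-3 - 3)) = 1/(3 - 6) = 1/(-3) = -⅓ ≈ -0.33333)
(-1 + 3)²*p = (-1 + 3)²*(-⅓) = 2²*(-⅓) = 4*(-⅓) = -4/3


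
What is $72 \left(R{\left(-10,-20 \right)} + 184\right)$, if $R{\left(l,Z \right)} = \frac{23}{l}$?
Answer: $\frac{65412}{5} \approx 13082.0$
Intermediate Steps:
$72 \left(R{\left(-10,-20 \right)} + 184\right) = 72 \left(\frac{23}{-10} + 184\right) = 72 \left(23 \left(- \frac{1}{10}\right) + 184\right) = 72 \left(- \frac{23}{10} + 184\right) = 72 \cdot \frac{1817}{10} = \frac{65412}{5}$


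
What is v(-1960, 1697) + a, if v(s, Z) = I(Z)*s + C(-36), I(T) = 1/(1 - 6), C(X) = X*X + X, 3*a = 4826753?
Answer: 4831709/3 ≈ 1.6106e+6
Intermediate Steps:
a = 4826753/3 (a = (⅓)*4826753 = 4826753/3 ≈ 1.6089e+6)
C(X) = X + X² (C(X) = X² + X = X + X²)
I(T) = -⅕ (I(T) = 1/(-5) = -⅕)
v(s, Z) = 1260 - s/5 (v(s, Z) = -s/5 - 36*(1 - 36) = -s/5 - 36*(-35) = -s/5 + 1260 = 1260 - s/5)
v(-1960, 1697) + a = (1260 - ⅕*(-1960)) + 4826753/3 = (1260 + 392) + 4826753/3 = 1652 + 4826753/3 = 4831709/3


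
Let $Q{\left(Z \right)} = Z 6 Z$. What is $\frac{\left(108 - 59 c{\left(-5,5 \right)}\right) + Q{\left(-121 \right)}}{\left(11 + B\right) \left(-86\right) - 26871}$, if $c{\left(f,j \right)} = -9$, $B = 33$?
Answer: $- \frac{17697}{6131} \approx -2.8865$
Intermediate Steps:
$Q{\left(Z \right)} = 6 Z^{2}$ ($Q{\left(Z \right)} = 6 Z Z = 6 Z^{2}$)
$\frac{\left(108 - 59 c{\left(-5,5 \right)}\right) + Q{\left(-121 \right)}}{\left(11 + B\right) \left(-86\right) - 26871} = \frac{\left(108 - -531\right) + 6 \left(-121\right)^{2}}{\left(11 + 33\right) \left(-86\right) - 26871} = \frac{\left(108 + 531\right) + 6 \cdot 14641}{44 \left(-86\right) - 26871} = \frac{639 + 87846}{-3784 - 26871} = \frac{88485}{-30655} = 88485 \left(- \frac{1}{30655}\right) = - \frac{17697}{6131}$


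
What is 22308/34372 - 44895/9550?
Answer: -5115729/1262510 ≈ -4.0520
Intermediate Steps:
22308/34372 - 44895/9550 = 22308*(1/34372) - 44895*1/9550 = 429/661 - 8979/1910 = -5115729/1262510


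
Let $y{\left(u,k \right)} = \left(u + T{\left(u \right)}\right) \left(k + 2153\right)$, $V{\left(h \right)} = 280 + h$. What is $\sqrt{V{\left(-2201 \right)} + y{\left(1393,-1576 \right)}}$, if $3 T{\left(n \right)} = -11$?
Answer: $\frac{\sqrt{7197519}}{3} \approx 894.27$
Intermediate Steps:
$T{\left(n \right)} = - \frac{11}{3}$ ($T{\left(n \right)} = \frac{1}{3} \left(-11\right) = - \frac{11}{3}$)
$y{\left(u,k \right)} = \left(2153 + k\right) \left(- \frac{11}{3} + u\right)$ ($y{\left(u,k \right)} = \left(u - \frac{11}{3}\right) \left(k + 2153\right) = \left(- \frac{11}{3} + u\right) \left(2153 + k\right) = \left(2153 + k\right) \left(- \frac{11}{3} + u\right)$)
$\sqrt{V{\left(-2201 \right)} + y{\left(1393,-1576 \right)}} = \sqrt{\left(280 - 2201\right) - - \frac{2404936}{3}} = \sqrt{-1921 + \left(- \frac{23683}{3} + 2999129 + \frac{17336}{3} - 2195368\right)} = \sqrt{-1921 + \frac{2404936}{3}} = \sqrt{\frac{2399173}{3}} = \frac{\sqrt{7197519}}{3}$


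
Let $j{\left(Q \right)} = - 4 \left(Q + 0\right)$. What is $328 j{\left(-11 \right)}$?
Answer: $14432$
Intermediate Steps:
$j{\left(Q \right)} = - 4 Q$
$328 j{\left(-11 \right)} = 328 \left(\left(-4\right) \left(-11\right)\right) = 328 \cdot 44 = 14432$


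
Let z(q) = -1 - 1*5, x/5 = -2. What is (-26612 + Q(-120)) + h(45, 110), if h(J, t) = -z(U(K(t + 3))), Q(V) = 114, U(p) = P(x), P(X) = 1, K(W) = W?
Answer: -26492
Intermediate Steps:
x = -10 (x = 5*(-2) = -10)
U(p) = 1
z(q) = -6 (z(q) = -1 - 5 = -6)
h(J, t) = 6 (h(J, t) = -1*(-6) = 6)
(-26612 + Q(-120)) + h(45, 110) = (-26612 + 114) + 6 = -26498 + 6 = -26492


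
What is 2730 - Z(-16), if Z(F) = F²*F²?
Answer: -62806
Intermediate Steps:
Z(F) = F⁴
2730 - Z(-16) = 2730 - 1*(-16)⁴ = 2730 - 1*65536 = 2730 - 65536 = -62806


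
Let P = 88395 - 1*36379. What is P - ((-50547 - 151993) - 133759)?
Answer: 388315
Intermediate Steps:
P = 52016 (P = 88395 - 36379 = 52016)
P - ((-50547 - 151993) - 133759) = 52016 - ((-50547 - 151993) - 133759) = 52016 - (-202540 - 133759) = 52016 - 1*(-336299) = 52016 + 336299 = 388315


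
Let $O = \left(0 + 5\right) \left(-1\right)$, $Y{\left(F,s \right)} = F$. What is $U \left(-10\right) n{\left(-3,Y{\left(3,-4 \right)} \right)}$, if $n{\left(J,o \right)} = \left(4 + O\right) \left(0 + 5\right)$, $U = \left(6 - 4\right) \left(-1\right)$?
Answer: $-100$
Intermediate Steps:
$O = -5$ ($O = 5 \left(-1\right) = -5$)
$U = -2$ ($U = 2 \left(-1\right) = -2$)
$n{\left(J,o \right)} = -5$ ($n{\left(J,o \right)} = \left(4 - 5\right) \left(0 + 5\right) = \left(-1\right) 5 = -5$)
$U \left(-10\right) n{\left(-3,Y{\left(3,-4 \right)} \right)} = \left(-2\right) \left(-10\right) \left(-5\right) = 20 \left(-5\right) = -100$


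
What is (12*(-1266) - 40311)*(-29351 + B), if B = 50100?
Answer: -1151631747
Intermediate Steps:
(12*(-1266) - 40311)*(-29351 + B) = (12*(-1266) - 40311)*(-29351 + 50100) = (-15192 - 40311)*20749 = -55503*20749 = -1151631747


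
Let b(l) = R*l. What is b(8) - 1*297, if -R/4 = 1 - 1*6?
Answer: -137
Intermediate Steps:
R = 20 (R = -4*(1 - 1*6) = -4*(1 - 6) = -4*(-5) = 20)
b(l) = 20*l
b(8) - 1*297 = 20*8 - 1*297 = 160 - 297 = -137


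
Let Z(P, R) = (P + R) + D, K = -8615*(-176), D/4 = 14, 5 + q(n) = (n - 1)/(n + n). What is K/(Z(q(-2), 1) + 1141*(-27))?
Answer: -6064960/123017 ≈ -49.302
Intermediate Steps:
q(n) = -5 + (-1 + n)/(2*n) (q(n) = -5 + (n - 1)/(n + n) = -5 + (-1 + n)/((2*n)) = -5 + (-1 + n)*(1/(2*n)) = -5 + (-1 + n)/(2*n))
D = 56 (D = 4*14 = 56)
K = 1516240
Z(P, R) = 56 + P + R (Z(P, R) = (P + R) + 56 = 56 + P + R)
K/(Z(q(-2), 1) + 1141*(-27)) = 1516240/((56 + (1/2)*(-1 - 9*(-2))/(-2) + 1) + 1141*(-27)) = 1516240/((56 + (1/2)*(-1/2)*(-1 + 18) + 1) - 30807) = 1516240/((56 + (1/2)*(-1/2)*17 + 1) - 30807) = 1516240/((56 - 17/4 + 1) - 30807) = 1516240/(211/4 - 30807) = 1516240/(-123017/4) = 1516240*(-4/123017) = -6064960/123017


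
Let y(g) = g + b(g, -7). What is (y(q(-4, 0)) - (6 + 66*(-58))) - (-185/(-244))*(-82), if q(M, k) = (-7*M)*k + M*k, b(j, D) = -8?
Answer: 472893/122 ≈ 3876.2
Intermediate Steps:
q(M, k) = -6*M*k (q(M, k) = -7*M*k + M*k = -6*M*k)
y(g) = -8 + g (y(g) = g - 8 = -8 + g)
(y(q(-4, 0)) - (6 + 66*(-58))) - (-185/(-244))*(-82) = ((-8 - 6*(-4)*0) - (6 + 66*(-58))) - (-185/(-244))*(-82) = ((-8 + 0) - (6 - 3828)) - (-185*(-1/244))*(-82) = (-8 - 1*(-3822)) - 185*(-82)/244 = (-8 + 3822) - 1*(-7585/122) = 3814 + 7585/122 = 472893/122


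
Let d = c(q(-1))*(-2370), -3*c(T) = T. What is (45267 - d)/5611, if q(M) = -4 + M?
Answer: 49217/5611 ≈ 8.7715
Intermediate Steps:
c(T) = -T/3
d = -3950 (d = -(-4 - 1)/3*(-2370) = -1/3*(-5)*(-2370) = (5/3)*(-2370) = -3950)
(45267 - d)/5611 = (45267 - 1*(-3950))/5611 = (45267 + 3950)*(1/5611) = 49217*(1/5611) = 49217/5611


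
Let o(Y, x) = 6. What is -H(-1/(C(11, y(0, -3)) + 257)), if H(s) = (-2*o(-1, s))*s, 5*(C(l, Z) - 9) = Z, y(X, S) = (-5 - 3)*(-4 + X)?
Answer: -10/227 ≈ -0.044053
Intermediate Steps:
y(X, S) = 32 - 8*X (y(X, S) = -8*(-4 + X) = 32 - 8*X)
C(l, Z) = 9 + Z/5
H(s) = -12*s (H(s) = (-2*6)*s = -12*s)
-H(-1/(C(11, y(0, -3)) + 257)) = -(-12)*(-1/((9 + (32 - 8*0)/5) + 257)) = -(-12)*(-1/((9 + (32 + 0)/5) + 257)) = -(-12)*(-1/((9 + (⅕)*32) + 257)) = -(-12)*(-1/((9 + 32/5) + 257)) = -(-12)*(-1/(77/5 + 257)) = -(-12)*(-1/1362/5) = -(-12)*(-1*5/1362) = -(-12)*(-5)/1362 = -1*10/227 = -10/227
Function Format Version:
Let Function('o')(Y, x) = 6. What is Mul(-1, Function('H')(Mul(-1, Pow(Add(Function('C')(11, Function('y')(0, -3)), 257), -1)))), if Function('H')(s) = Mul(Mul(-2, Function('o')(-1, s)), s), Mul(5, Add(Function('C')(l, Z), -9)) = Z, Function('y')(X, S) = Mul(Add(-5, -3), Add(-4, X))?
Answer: Rational(-10, 227) ≈ -0.044053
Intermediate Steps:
Function('y')(X, S) = Add(32, Mul(-8, X)) (Function('y')(X, S) = Mul(-8, Add(-4, X)) = Add(32, Mul(-8, X)))
Function('C')(l, Z) = Add(9, Mul(Rational(1, 5), Z))
Function('H')(s) = Mul(-12, s) (Function('H')(s) = Mul(Mul(-2, 6), s) = Mul(-12, s))
Mul(-1, Function('H')(Mul(-1, Pow(Add(Function('C')(11, Function('y')(0, -3)), 257), -1)))) = Mul(-1, Mul(-12, Mul(-1, Pow(Add(Add(9, Mul(Rational(1, 5), Add(32, Mul(-8, 0)))), 257), -1)))) = Mul(-1, Mul(-12, Mul(-1, Pow(Add(Add(9, Mul(Rational(1, 5), Add(32, 0))), 257), -1)))) = Mul(-1, Mul(-12, Mul(-1, Pow(Add(Add(9, Mul(Rational(1, 5), 32)), 257), -1)))) = Mul(-1, Mul(-12, Mul(-1, Pow(Add(Add(9, Rational(32, 5)), 257), -1)))) = Mul(-1, Mul(-12, Mul(-1, Pow(Add(Rational(77, 5), 257), -1)))) = Mul(-1, Mul(-12, Mul(-1, Pow(Rational(1362, 5), -1)))) = Mul(-1, Mul(-12, Mul(-1, Rational(5, 1362)))) = Mul(-1, Mul(-12, Rational(-5, 1362))) = Mul(-1, Rational(10, 227)) = Rational(-10, 227)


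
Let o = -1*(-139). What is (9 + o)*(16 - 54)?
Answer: -5624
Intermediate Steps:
o = 139
(9 + o)*(16 - 54) = (9 + 139)*(16 - 54) = 148*(-38) = -5624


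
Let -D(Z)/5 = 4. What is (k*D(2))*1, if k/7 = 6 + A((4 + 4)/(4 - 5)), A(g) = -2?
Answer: -560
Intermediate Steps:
D(Z) = -20 (D(Z) = -5*4 = -20)
k = 28 (k = 7*(6 - 2) = 7*4 = 28)
(k*D(2))*1 = (28*(-20))*1 = -560*1 = -560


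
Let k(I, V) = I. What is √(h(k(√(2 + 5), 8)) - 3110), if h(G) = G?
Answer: √(-3110 + √7) ≈ 55.744*I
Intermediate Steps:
√(h(k(√(2 + 5), 8)) - 3110) = √(√(2 + 5) - 3110) = √(√7 - 3110) = √(-3110 + √7)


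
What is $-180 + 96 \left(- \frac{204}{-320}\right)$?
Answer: $- \frac{594}{5} \approx -118.8$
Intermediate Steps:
$-180 + 96 \left(- \frac{204}{-320}\right) = -180 + 96 \left(\left(-204\right) \left(- \frac{1}{320}\right)\right) = -180 + 96 \cdot \frac{51}{80} = -180 + \frac{306}{5} = - \frac{594}{5}$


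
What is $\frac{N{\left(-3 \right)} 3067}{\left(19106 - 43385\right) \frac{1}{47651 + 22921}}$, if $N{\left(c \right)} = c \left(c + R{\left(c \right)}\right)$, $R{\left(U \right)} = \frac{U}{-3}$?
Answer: $- \frac{432888648}{8093} \approx -53489.0$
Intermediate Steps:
$R{\left(U \right)} = - \frac{U}{3}$ ($R{\left(U \right)} = U \left(- \frac{1}{3}\right) = - \frac{U}{3}$)
$N{\left(c \right)} = \frac{2 c^{2}}{3}$ ($N{\left(c \right)} = c \left(c - \frac{c}{3}\right) = c \frac{2 c}{3} = \frac{2 c^{2}}{3}$)
$\frac{N{\left(-3 \right)} 3067}{\left(19106 - 43385\right) \frac{1}{47651 + 22921}} = \frac{\frac{2 \left(-3\right)^{2}}{3} \cdot 3067}{\left(19106 - 43385\right) \frac{1}{47651 + 22921}} = \frac{\frac{2}{3} \cdot 9 \cdot 3067}{\left(19106 - 43385\right) \frac{1}{70572}} = \frac{6 \cdot 3067}{\left(-24279\right) \frac{1}{70572}} = \frac{18402}{- \frac{8093}{23524}} = 18402 \left(- \frac{23524}{8093}\right) = - \frac{432888648}{8093}$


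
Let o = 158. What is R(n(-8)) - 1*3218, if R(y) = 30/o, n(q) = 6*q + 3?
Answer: -254207/79 ≈ -3217.8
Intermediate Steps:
n(q) = 3 + 6*q
R(y) = 15/79 (R(y) = 30/158 = 30*(1/158) = 15/79)
R(n(-8)) - 1*3218 = 15/79 - 1*3218 = 15/79 - 3218 = -254207/79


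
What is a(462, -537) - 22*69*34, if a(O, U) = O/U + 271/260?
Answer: -2402014011/46540 ≈ -51612.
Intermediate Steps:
a(O, U) = 271/260 + O/U (a(O, U) = O/U + 271*(1/260) = O/U + 271/260 = 271/260 + O/U)
a(462, -537) - 22*69*34 = (271/260 + 462/(-537)) - 22*69*34 = (271/260 + 462*(-1/537)) - 1518*34 = (271/260 - 154/179) - 51612 = 8469/46540 - 51612 = -2402014011/46540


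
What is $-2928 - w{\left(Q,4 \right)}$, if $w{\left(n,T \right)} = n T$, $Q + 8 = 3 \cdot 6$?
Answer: $-2968$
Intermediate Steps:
$Q = 10$ ($Q = -8 + 3 \cdot 6 = -8 + 18 = 10$)
$w{\left(n,T \right)} = T n$
$-2928 - w{\left(Q,4 \right)} = -2928 - 4 \cdot 10 = -2928 - 40 = -2968$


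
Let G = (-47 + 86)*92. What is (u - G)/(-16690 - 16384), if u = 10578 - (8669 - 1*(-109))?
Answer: 894/16537 ≈ 0.054061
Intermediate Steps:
G = 3588 (G = 39*92 = 3588)
u = 1800 (u = 10578 - (8669 + 109) = 10578 - 1*8778 = 10578 - 8778 = 1800)
(u - G)/(-16690 - 16384) = (1800 - 1*3588)/(-16690 - 16384) = (1800 - 3588)/(-33074) = -1788*(-1/33074) = 894/16537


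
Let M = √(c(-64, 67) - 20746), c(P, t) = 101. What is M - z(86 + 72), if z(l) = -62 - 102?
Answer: 164 + I*√20645 ≈ 164.0 + 143.68*I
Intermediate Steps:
z(l) = -164
M = I*√20645 (M = √(101 - 20746) = √(-20645) = I*√20645 ≈ 143.68*I)
M - z(86 + 72) = I*√20645 - 1*(-164) = I*√20645 + 164 = 164 + I*√20645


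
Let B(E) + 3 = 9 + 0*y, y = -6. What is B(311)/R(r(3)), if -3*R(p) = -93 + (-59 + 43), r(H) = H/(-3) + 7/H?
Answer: 18/109 ≈ 0.16514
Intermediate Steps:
r(H) = 7/H - H/3 (r(H) = H*(-1/3) + 7/H = -H/3 + 7/H = 7/H - H/3)
R(p) = 109/3 (R(p) = -(-93 + (-59 + 43))/3 = -(-93 - 16)/3 = -1/3*(-109) = 109/3)
B(E) = 6 (B(E) = -3 + (9 + 0*(-6)) = -3 + (9 + 0) = -3 + 9 = 6)
B(311)/R(r(3)) = 6/(109/3) = 6*(3/109) = 18/109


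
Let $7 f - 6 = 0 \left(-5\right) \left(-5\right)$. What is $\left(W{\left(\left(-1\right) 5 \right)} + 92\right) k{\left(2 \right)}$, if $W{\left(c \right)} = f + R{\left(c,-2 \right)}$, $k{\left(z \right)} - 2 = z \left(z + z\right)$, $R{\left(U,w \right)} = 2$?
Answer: $\frac{6640}{7} \approx 948.57$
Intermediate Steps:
$f = \frac{6}{7}$ ($f = \frac{6}{7} + \frac{0 \left(-5\right) \left(-5\right)}{7} = \frac{6}{7} + \frac{0 \left(-5\right)}{7} = \frac{6}{7} + \frac{1}{7} \cdot 0 = \frac{6}{7} + 0 = \frac{6}{7} \approx 0.85714$)
$k{\left(z \right)} = 2 + 2 z^{2}$ ($k{\left(z \right)} = 2 + z \left(z + z\right) = 2 + z 2 z = 2 + 2 z^{2}$)
$W{\left(c \right)} = \frac{20}{7}$ ($W{\left(c \right)} = \frac{6}{7} + 2 = \frac{20}{7}$)
$\left(W{\left(\left(-1\right) 5 \right)} + 92\right) k{\left(2 \right)} = \left(\frac{20}{7} + 92\right) \left(2 + 2 \cdot 2^{2}\right) = \frac{664 \left(2 + 2 \cdot 4\right)}{7} = \frac{664 \left(2 + 8\right)}{7} = \frac{664}{7} \cdot 10 = \frac{6640}{7}$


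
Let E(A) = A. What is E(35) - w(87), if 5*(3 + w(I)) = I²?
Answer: -7379/5 ≈ -1475.8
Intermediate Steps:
w(I) = -3 + I²/5
E(35) - w(87) = 35 - (-3 + (⅕)*87²) = 35 - (-3 + (⅕)*7569) = 35 - (-3 + 7569/5) = 35 - 1*7554/5 = 35 - 7554/5 = -7379/5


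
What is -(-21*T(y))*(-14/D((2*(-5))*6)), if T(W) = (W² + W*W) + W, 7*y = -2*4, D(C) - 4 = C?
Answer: 54/7 ≈ 7.7143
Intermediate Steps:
D(C) = 4 + C
y = -8/7 (y = (-2*4)/7 = (⅐)*(-8) = -8/7 ≈ -1.1429)
T(W) = W + 2*W² (T(W) = (W² + W²) + W = 2*W² + W = W + 2*W²)
-(-21*T(y))*(-14/D((2*(-5))*6)) = -(-(-24)*(1 + 2*(-8/7)))*(-14/(4 + (2*(-5))*6)) = -(-(-24)*(1 - 16/7))*(-14/(4 - 10*6)) = -(-(-24)*(-9)/7)*(-14/(4 - 60)) = -(-21*72/49)*(-14/(-56)) = -(-216)*(-14*(-1/56))/7 = -(-216)/(7*4) = -1*(-54/7) = 54/7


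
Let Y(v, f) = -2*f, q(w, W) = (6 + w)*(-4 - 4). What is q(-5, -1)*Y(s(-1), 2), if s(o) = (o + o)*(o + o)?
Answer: 32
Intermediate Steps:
q(w, W) = -48 - 8*w (q(w, W) = (6 + w)*(-8) = -48 - 8*w)
s(o) = 4*o² (s(o) = (2*o)*(2*o) = 4*o²)
q(-5, -1)*Y(s(-1), 2) = (-48 - 8*(-5))*(-2*2) = (-48 + 40)*(-4) = -8*(-4) = 32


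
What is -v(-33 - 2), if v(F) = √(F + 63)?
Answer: -2*√7 ≈ -5.2915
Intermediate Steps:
v(F) = √(63 + F)
-v(-33 - 2) = -√(63 + (-33 - 2)) = -√(63 - 35) = -√28 = -2*√7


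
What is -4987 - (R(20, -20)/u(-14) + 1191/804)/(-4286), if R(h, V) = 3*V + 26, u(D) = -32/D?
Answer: -11456622331/2297296 ≈ -4987.0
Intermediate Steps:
R(h, V) = 26 + 3*V
-4987 - (R(20, -20)/u(-14) + 1191/804)/(-4286) = -4987 - ((26 + 3*(-20))/((-32/(-14))) + 1191/804)/(-4286) = -4987 - ((26 - 60)/((-32*(-1/14))) + 1191*(1/804))*(-1)/4286 = -4987 - (-34/16/7 + 397/268)*(-1)/4286 = -4987 - (-34*7/16 + 397/268)*(-1)/4286 = -4987 - (-119/8 + 397/268)*(-1)/4286 = -4987 - (-7179)*(-1)/(536*4286) = -4987 - 1*7179/2297296 = -4987 - 7179/2297296 = -11456622331/2297296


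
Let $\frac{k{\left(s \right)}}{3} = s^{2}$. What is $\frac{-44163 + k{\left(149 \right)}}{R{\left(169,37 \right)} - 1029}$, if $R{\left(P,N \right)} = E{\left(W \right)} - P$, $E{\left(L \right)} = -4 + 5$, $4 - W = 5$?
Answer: $- \frac{7480}{399} \approx -18.747$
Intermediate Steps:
$W = -1$ ($W = 4 - 5 = -1$)
$E{\left(L \right)} = 1$
$R{\left(P,N \right)} = 1 - P$
$k{\left(s \right)} = 3 s^{2}$
$\frac{-44163 + k{\left(149 \right)}}{R{\left(169,37 \right)} - 1029} = \frac{-44163 + 3 \cdot 149^{2}}{\left(1 - 169\right) - 1029} = \frac{-44163 + 3 \cdot 22201}{\left(1 - 169\right) - 1029} = \frac{-44163 + 66603}{-168 - 1029} = \frac{22440}{-1197} = 22440 \left(- \frac{1}{1197}\right) = - \frac{7480}{399}$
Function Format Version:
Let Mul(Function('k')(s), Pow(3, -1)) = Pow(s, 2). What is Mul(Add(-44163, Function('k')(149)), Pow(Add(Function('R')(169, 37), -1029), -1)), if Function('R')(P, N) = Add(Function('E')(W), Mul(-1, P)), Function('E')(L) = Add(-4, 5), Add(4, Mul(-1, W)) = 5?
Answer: Rational(-7480, 399) ≈ -18.747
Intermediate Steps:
W = -1 (W = Add(4, Mul(-1, 5)) = Add(4, -5) = -1)
Function('E')(L) = 1
Function('R')(P, N) = Add(1, Mul(-1, P))
Function('k')(s) = Mul(3, Pow(s, 2))
Mul(Add(-44163, Function('k')(149)), Pow(Add(Function('R')(169, 37), -1029), -1)) = Mul(Add(-44163, Mul(3, Pow(149, 2))), Pow(Add(Add(1, Mul(-1, 169)), -1029), -1)) = Mul(Add(-44163, Mul(3, 22201)), Pow(Add(Add(1, -169), -1029), -1)) = Mul(Add(-44163, 66603), Pow(Add(-168, -1029), -1)) = Mul(22440, Pow(-1197, -1)) = Mul(22440, Rational(-1, 1197)) = Rational(-7480, 399)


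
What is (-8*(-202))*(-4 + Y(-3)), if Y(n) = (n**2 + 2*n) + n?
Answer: -6464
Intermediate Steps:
Y(n) = n**2 + 3*n
(-8*(-202))*(-4 + Y(-3)) = (-8*(-202))*(-4 - 3*(3 - 3)) = 1616*(-4 - 3*0) = 1616*(-4 + 0) = 1616*(-4) = -6464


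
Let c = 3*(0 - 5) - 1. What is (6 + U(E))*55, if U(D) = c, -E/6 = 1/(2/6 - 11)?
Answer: -550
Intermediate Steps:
E = 9/16 (E = -6/(2/6 - 11) = -6/(2*(⅙) - 11) = -6/(⅓ - 11) = -6/(-32/3) = -6*(-3/32) = 9/16 ≈ 0.56250)
c = -16 (c = 3*(-5) - 1 = -15 - 1 = -16)
U(D) = -16
(6 + U(E))*55 = (6 - 16)*55 = -10*55 = -550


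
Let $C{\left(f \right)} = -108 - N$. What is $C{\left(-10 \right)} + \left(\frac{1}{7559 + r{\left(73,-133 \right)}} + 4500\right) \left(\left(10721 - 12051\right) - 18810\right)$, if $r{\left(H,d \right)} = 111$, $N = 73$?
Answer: $- \frac{69513350841}{767} \approx -9.063 \cdot 10^{7}$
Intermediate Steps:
$C{\left(f \right)} = -181$ ($C{\left(f \right)} = -108 - 73 = -181$)
$C{\left(-10 \right)} + \left(\frac{1}{7559 + r{\left(73,-133 \right)}} + 4500\right) \left(\left(10721 - 12051\right) - 18810\right) = -181 + \left(\frac{1}{7559 + 111} + 4500\right) \left(\left(10721 - 12051\right) - 18810\right) = -181 + \left(\frac{1}{7670} + 4500\right) \left(\left(10721 - 12051\right) - 18810\right) = -181 + \left(\frac{1}{7670} + 4500\right) \left(-1330 - 18810\right) = -181 + \frac{34515001}{7670} \left(-20140\right) = -181 - \frac{69513212014}{767} = - \frac{69513350841}{767}$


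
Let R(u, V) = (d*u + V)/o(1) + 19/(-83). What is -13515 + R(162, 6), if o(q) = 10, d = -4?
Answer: -5635463/415 ≈ -13579.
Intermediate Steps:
R(u, V) = -19/83 - 2*u/5 + V/10 (R(u, V) = (-4*u + V)/10 + 19/(-83) = (V - 4*u)*(⅒) + 19*(-1/83) = (-2*u/5 + V/10) - 19/83 = -19/83 - 2*u/5 + V/10)
-13515 + R(162, 6) = -13515 + (-19/83 - ⅖*162 + (⅒)*6) = -13515 + (-19/83 - 324/5 + ⅗) = -13515 - 26738/415 = -5635463/415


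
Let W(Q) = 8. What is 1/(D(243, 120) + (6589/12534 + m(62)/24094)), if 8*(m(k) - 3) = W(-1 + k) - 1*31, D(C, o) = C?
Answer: 1207976784/294173386243 ≈ 0.0041063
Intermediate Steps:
m(k) = ⅛ (m(k) = 3 + (8 - 1*31)/8 = 3 + (8 - 31)/8 = 3 + (⅛)*(-23) = 3 - 23/8 = ⅛)
1/(D(243, 120) + (6589/12534 + m(62)/24094)) = 1/(243 + (6589/12534 + (⅛)/24094)) = 1/(243 + (6589*(1/12534) + (⅛)*(1/24094))) = 1/(243 + (6589/12534 + 1/192752)) = 1/(243 + 635027731/1207976784) = 1/(294173386243/1207976784) = 1207976784/294173386243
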